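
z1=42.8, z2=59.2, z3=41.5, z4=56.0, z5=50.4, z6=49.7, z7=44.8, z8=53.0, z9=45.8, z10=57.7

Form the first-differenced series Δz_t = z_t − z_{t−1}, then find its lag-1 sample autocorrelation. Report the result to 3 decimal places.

First differences Δz: 16.4, -17.7, 14.5, -5.6, -0.7, -4.9, 8.2, -7.2, 11.9
Mean of differences = 1.6556
Numerator Σ(Δz_t−Δz̄)(Δz_{t+1}−Δz̄) = -786.2364
Denominator Σ(Δz_t−Δz̄)² = 1084.3822
r_1(Δz) = -786.2364 / 1084.3822 = -0.725

-0.725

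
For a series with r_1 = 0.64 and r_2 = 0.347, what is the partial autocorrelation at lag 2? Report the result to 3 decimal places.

φ_{22} = (r_2 − r_1²) / (1 − r_1²)
r_1² = (0.64)² = 0.4096
Numerator = 0.347 − 0.4096 = -0.0626; denominator = 1 − 0.4096 = 0.5904
φ_{22} = -0.0626 / 0.5904 = -0.106

-0.106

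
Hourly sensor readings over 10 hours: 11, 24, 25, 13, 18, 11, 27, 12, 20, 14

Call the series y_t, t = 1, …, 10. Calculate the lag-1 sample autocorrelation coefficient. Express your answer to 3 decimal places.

Mean ȳ = (11 + 24 + 25 + 13 + 18 + 11 + 27 + 12 + 20 + 14)/10 = 17.5000
Numerator Σ_{t=1}^{9}(y_t−ȳ)(y_{t+1}−ȳ) = -169.2500
Denominator Σ(y_t−ȳ)² = 342.5000
r_1 = -169.2500 / 342.5000 = -0.494

-0.494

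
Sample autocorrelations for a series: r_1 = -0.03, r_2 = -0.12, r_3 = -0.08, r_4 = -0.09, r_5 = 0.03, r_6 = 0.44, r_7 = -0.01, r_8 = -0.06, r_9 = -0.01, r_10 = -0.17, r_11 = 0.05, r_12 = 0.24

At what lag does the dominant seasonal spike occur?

The largest autocorrelation is r_6 = 0.44, with a weaker echo at lag 12 (0.24); the remaining lags stay at or below 0.05.
The dominant spike at lag 6 indicates a seasonal period of 6.

6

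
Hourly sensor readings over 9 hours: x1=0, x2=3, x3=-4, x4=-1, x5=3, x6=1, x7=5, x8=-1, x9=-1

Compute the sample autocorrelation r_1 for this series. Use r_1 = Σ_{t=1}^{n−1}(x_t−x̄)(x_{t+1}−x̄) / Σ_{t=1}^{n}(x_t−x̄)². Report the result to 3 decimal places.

-0.177

Mean x̄ = (0 + 3 − 4 − 1 + 3 + 1 + 5 − 1 − 1)/9 = 0.5556
Numerator Σ_{t=1}^{8}(x_t−x̄)(x_{t+1}−x̄) = -10.6420
Denominator Σ(x_t−x̄)² = 60.2222
r_1 = -10.6420 / 60.2222 = -0.177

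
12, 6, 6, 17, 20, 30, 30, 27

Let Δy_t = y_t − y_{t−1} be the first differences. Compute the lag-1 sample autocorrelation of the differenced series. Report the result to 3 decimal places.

0.029

First differences Δy: -6, 0, 11, 3, 10, 0, -3
Mean of differences = 2.1429
Numerator Σ(Δy_t−Δȳ)(Δy_{t+1}−Δȳ) = 6.9796
Denominator Σ(Δy_t−Δȳ)² = 242.8571
r_1(Δy) = 6.9796 / 242.8571 = 0.029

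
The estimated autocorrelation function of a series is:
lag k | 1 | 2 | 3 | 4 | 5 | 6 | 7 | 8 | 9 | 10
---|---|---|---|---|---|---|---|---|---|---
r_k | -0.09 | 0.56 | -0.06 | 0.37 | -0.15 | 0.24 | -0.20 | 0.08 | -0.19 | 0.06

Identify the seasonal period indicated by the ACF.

2

The largest autocorrelation is r_2 = 0.56, with weaker echoes at lags 4 (0.37) and 6 (0.24); the remaining lags stay at or below 0.08.
The dominant spike at lag 2 indicates a seasonal period of 2.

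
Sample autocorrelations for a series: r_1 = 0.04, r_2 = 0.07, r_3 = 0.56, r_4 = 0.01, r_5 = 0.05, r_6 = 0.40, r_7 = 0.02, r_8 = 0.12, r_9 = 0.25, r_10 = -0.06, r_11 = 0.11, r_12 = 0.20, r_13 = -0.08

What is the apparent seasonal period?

The largest autocorrelation is r_3 = 0.56, with weaker echoes at lags 6 (0.40), 9 (0.25) and 12 (0.20); the remaining lags stay at or below 0.12.
The dominant spike at lag 3 indicates a seasonal period of 3.

3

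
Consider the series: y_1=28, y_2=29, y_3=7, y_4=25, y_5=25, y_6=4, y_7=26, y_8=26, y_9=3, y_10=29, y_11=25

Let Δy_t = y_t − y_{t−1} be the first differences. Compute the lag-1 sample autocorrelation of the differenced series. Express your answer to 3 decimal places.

-0.536

First differences Δy: 1, -22, 18, 0, -21, 22, 0, -23, 26, -4
Mean of differences = -0.3000
Numerator Σ(Δy_t−Δȳ)(Δy_{t+1}−Δȳ) = -1582.0900
Denominator Σ(Δy_t−Δȳ)² = 2954.1000
r_1(Δy) = -1582.0900 / 2954.1000 = -0.536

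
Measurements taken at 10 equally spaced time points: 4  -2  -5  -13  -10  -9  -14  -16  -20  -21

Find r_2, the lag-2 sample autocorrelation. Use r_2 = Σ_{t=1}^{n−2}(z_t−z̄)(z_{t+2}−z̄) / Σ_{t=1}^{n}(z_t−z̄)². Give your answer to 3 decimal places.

0.245

Mean z̄ = (4 − 2 − 5 − 13 − 10 − 9 − 14 − 16 − 20 − 21)/10 = -10.6000
Numerator Σ_{t=1}^{8}(z_t−z̄)(z_{t+2}−z̄) = 138.0800
Denominator Σ(z_t−z̄)² = 564.4000
r_2 = 138.0800 / 564.4000 = 0.245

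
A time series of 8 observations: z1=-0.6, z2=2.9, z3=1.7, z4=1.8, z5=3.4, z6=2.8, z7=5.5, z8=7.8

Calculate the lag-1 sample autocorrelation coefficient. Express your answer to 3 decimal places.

Mean z̄ = (-0.6 + 2.9 + 1.7 + 1.8 + 3.4 + 2.8 + 5.5 + 7.8)/8 = 3.1625
Σ(z_t−z̄)(z_{t+1}−z̄) = (0.9877) + (0.3839) + (1.9927) + (-0.3236) + (-0.0861) + (-0.8473) + (10.8402) = 12.9473
Denominator Σ(z_t−z̄)² = 45.3788
r_1 = 12.9473 / 45.3788 = 0.285

0.285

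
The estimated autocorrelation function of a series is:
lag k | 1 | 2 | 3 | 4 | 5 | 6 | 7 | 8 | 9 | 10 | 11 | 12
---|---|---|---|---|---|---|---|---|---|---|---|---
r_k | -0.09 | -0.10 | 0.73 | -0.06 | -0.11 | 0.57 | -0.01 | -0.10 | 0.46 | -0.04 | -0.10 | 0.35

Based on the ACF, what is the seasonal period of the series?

The largest autocorrelation is r_3 = 0.73, with weaker echoes at lags 6 (0.57), 9 (0.46) and 12 (0.35); the remaining lags stay at or below -0.01.
The dominant spike at lag 3 indicates a seasonal period of 3.

3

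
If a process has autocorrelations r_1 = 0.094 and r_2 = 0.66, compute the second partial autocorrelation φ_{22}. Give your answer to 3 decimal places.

φ_{22} = (r_2 − r_1²) / (1 − r_1²)
r_1² = (0.094)² = 0.008836
Numerator = 0.66 − 0.0088 = 0.6512; denominator = 1 − 0.0088 = 0.9912
φ_{22} = 0.6512 / 0.9912 = 0.657

0.657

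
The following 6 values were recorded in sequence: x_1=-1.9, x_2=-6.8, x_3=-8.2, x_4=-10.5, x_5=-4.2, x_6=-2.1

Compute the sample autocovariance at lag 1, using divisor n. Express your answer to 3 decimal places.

1.556

Mean x̄ = (-1.9 − 6.8 − 8.2 − 10.5 − 4.2 − 2.1)/6 = -5.6167
Σ_{t=1}^{5}(x_t−x̄)(x_{t+1}−x̄) = 9.3381
γ_1 = 9.3381 / 6 = 1.556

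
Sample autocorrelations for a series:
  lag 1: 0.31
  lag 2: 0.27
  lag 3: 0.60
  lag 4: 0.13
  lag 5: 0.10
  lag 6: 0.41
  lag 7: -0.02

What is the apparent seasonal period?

The largest autocorrelation is r_3 = 0.60, with a weaker echo at lag 6 (0.41); the remaining lags stay at or below 0.31. The elevated value at lag 1 (0.31), dropping to 0.27 at lag 2, reflects decaying short-term dependence rather than seasonality.
The dominant spike at lag 3 indicates a seasonal period of 3.

3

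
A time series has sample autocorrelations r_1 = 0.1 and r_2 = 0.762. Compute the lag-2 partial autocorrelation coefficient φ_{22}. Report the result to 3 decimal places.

φ_{22} = (r_2 − r_1²) / (1 − r_1²)
r_1² = (0.1)² = 0.01
Numerator = 0.762 − 0.0100 = 0.7520; denominator = 1 − 0.0100 = 0.9900
φ_{22} = 0.7520 / 0.9900 = 0.760

0.760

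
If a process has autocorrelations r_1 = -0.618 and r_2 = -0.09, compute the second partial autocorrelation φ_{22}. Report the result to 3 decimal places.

φ_{22} = (r_2 − r_1²) / (1 − r_1²)
r_1² = (-0.618)² = 0.381924
Numerator = -0.09 − 0.3819 = -0.4719; denominator = 1 − 0.3819 = 0.6181
φ_{22} = -0.4719 / 0.6181 = -0.764

-0.764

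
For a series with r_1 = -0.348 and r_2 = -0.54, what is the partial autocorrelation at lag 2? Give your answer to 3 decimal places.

φ_{22} = (r_2 − r_1²) / (1 − r_1²)
r_1² = (-0.348)² = 0.121104
Numerator = -0.54 − 0.1211 = -0.6611; denominator = 1 − 0.1211 = 0.8789
φ_{22} = -0.6611 / 0.8789 = -0.752

-0.752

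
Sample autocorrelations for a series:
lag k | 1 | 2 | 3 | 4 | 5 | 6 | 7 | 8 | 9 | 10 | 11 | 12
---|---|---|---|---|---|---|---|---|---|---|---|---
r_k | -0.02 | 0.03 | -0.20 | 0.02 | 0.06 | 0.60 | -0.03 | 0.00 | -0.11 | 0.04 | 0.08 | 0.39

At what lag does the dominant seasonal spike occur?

6

The largest autocorrelation is r_6 = 0.60, with a weaker echo at lag 12 (0.39); the remaining lags stay at or below 0.08.
The dominant spike at lag 6 indicates a seasonal period of 6.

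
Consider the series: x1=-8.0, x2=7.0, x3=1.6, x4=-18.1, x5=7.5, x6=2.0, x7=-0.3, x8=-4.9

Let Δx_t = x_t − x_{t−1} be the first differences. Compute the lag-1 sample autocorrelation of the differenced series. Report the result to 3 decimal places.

First differences Δx: 15.0, -5.4, -19.7, 25.6, -5.5, -2.3, -4.6
Mean of differences = 0.4429
Numerator Σ(Δx_t−Δx̄)(Δx_{t+1}−Δx̄) = -593.4733
Denominator Σ(Δx_t−Δx̄)² = 1352.9371
r_1(Δx) = -593.4733 / 1352.9371 = -0.439

-0.439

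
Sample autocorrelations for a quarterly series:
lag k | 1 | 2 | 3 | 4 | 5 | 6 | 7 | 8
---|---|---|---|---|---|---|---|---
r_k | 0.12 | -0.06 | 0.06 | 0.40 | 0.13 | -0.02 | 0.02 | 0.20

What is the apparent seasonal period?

4

The largest autocorrelation is r_4 = 0.40, with a weaker echo at lag 8 (0.20); the remaining lags stay at or below 0.13.
The dominant spike at lag 4 indicates a seasonal period of 4.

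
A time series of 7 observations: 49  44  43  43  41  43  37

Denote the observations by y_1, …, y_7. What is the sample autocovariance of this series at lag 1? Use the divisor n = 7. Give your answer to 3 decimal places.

0.834

Mean ȳ = (49 + 44 + 43 + 43 + 41 + 43 + 37)/7 = 42.8571
Deviations: 6.1429, 1.1429, 0.1429, 0.1429, -1.8571, 0.1429, -5.8571
Σ_{t=1}^{6}(y_t−ȳ)(y_{t+1}−ȳ) = 5.8367
γ_1 = 5.8367 / 7 = 0.834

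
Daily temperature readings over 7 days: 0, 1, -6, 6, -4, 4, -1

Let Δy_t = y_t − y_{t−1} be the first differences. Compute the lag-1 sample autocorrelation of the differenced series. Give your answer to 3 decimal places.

First differences Δy: 1, -7, 12, -10, 8, -5
Mean of differences = -0.1667
Numerator Σ(Δy_t−Δȳ)(Δy_{t+1}−Δȳ) = -330.5278
Denominator Σ(Δy_t−Δȳ)² = 382.8333
r_1(Δy) = -330.5278 / 382.8333 = -0.863

-0.863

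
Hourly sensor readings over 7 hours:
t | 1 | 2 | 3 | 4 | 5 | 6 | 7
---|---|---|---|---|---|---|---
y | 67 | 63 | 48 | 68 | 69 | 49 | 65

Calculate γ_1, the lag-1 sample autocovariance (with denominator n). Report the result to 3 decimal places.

-27.257

Mean ȳ = (67 + 63 + 48 + 68 + 69 + 49 + 65)/7 = 61.2857
Deviations: 5.7143, 1.7143, -13.2857, 6.7143, 7.7143, -12.2857, 3.7143
Σ_{t=1}^{6}(y_t−ȳ)(y_{t+1}−ȳ) = -190.7959
γ_1 = -190.7959 / 7 = -27.257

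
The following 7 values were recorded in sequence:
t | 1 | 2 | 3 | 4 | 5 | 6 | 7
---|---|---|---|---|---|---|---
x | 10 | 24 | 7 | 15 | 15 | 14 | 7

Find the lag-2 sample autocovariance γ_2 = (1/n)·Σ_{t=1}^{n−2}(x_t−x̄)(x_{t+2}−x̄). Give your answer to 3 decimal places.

2.606

Mean x̄ = (10 + 24 + 7 + 15 + 15 + 14 + 7)/7 = 13.1429
Σ_{t=1}^{5}(x_t−x̄)(x_{t+2}−x̄) = 18.2449
γ_2 = 18.2449 / 7 = 2.606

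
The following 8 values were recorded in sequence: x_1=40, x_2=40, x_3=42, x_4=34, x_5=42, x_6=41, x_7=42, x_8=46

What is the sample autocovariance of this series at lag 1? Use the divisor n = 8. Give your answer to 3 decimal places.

Mean x̄ = (40 + 40 + 42 + 34 + 42 + 41 + 42 + 46)/8 = 40.8750
Σ_{t=1}^{7}(x_t−x̄)(x_{t+1}−x̄) = -9.6406
γ_1 = -9.6406 / 8 = -1.205

-1.205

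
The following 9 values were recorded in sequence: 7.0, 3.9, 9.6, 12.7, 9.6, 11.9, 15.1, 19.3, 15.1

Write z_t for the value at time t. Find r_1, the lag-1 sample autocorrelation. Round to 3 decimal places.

Mean z̄ = (7.0 + 3.9 + 9.6 + 12.7 + 9.6 + 11.9 + 15.1 + 19.3 + 15.1)/9 = 11.5778
Numerator Σ_{t=1}^{8}(z_t−z̄)(z_{t+1}−z̄) = 100.7895
Denominator Σ(z_t−z̄)² = 173.5356
r_1 = 100.7895 / 173.5356 = 0.581

0.581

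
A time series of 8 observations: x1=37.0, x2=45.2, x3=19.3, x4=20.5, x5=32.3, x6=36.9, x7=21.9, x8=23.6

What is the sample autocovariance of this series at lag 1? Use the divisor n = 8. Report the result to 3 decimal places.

Mean x̄ = (37.0 + 45.2 + 19.3 + 20.5 + 32.3 + 36.9 + 21.9 + 23.6)/8 = 29.5875
Deviations: 7.4125, 15.6125, -10.2875, -9.0875, 2.7125, 7.3125, -7.6875, -5.9875
Σ_{t=1}^{7}(x_t−x̄)(x_{t+1}−x̄) = 33.6011
γ_1 = 33.6011 / 8 = 4.200

4.200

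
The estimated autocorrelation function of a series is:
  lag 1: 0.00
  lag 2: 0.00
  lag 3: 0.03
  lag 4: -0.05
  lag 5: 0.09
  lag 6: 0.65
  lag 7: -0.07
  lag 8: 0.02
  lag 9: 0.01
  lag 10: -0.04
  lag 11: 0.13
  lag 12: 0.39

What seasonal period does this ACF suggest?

6

The largest autocorrelation is r_6 = 0.65, with a weaker echo at lag 12 (0.39); the remaining lags stay at or below 0.13.
The dominant spike at lag 6 indicates a seasonal period of 6.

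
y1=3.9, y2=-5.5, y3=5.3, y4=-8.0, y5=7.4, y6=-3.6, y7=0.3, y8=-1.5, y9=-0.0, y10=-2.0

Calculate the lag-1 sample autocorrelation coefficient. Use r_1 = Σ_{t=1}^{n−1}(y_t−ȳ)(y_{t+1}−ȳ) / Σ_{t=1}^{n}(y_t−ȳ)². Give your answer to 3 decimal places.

-0.868

Mean ȳ = (3.9 − 5.5 + 5.3 − 8.0 + 7.4 − 3.6 + 0.3 − 1.5 − 0.0 − 2.0)/10 = -0.3700
Numerator Σ_{t=1}^{9}(y_t−ȳ)(y_{t+1}−ȳ) = -182.5789
Denominator Σ(y_t−ȳ)² = 210.2410
r_1 = -182.5789 / 210.2410 = -0.868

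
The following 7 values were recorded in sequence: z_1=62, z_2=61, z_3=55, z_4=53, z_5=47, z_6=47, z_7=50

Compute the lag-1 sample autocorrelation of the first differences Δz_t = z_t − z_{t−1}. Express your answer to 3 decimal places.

First differences Δz: -1, -6, -2, -6, 0, 3
Mean of differences = -2.0000
Numerator Σ(Δz_t−Δz̄)(Δz_{t+1}−Δz̄) = -2.0000
Denominator Σ(Δz_t−Δz̄)² = 62.0000
r_1(Δz) = -2.0000 / 62.0000 = -0.032

-0.032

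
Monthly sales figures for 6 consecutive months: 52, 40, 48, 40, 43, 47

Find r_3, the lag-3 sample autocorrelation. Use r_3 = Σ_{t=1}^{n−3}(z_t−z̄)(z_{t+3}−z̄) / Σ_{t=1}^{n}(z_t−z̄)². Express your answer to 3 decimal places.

Mean z̄ = (52 + 40 + 48 + 40 + 43 + 47)/6 = 45.0000
Σ(z_t−z̄)(z_{t+3}−z̄) = (-35.0000) + (10.0000) + (6.0000) = -19.0000
Denominator Σ(z_t−z̄)² = 116.0000
r_3 = -19.0000 / 116.0000 = -0.164

-0.164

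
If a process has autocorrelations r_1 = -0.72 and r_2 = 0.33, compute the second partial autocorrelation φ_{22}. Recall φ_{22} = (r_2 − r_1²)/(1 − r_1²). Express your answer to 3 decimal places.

-0.391

φ_{22} = (r_2 − r_1²) / (1 − r_1²)
r_1² = (-0.72)² = 0.5184
Numerator = 0.33 − 0.5184 = -0.1884; denominator = 1 − 0.5184 = 0.4816
φ_{22} = -0.1884 / 0.4816 = -0.391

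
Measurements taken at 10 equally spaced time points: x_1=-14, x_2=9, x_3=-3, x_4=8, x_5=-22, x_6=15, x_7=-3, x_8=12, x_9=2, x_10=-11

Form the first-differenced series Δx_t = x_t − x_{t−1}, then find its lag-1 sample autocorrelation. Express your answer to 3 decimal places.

-0.722

First differences Δx: 23, -12, 11, -30, 37, -18, 15, -10, -13
Mean of differences = 0.3333
Numerator Σ(Δx_t−Δx̄)(Δx_{t+1}−Δx̄) = -2801.7778
Denominator Σ(Δx_t−Δx̄)² = 3880.0000
r_1(Δx) = -2801.7778 / 3880.0000 = -0.722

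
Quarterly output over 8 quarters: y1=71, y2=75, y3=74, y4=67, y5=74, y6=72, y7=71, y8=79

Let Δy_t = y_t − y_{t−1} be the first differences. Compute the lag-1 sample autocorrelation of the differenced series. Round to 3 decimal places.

First differences Δy: 4, -1, -7, 7, -2, -1, 8
Mean of differences = 1.1429
Numerator Σ(Δy_t−Δȳ)(Δy_{t+1}−Δȳ) = -62.7347
Denominator Σ(Δy_t−Δȳ)² = 174.8571
r_1(Δy) = -62.7347 / 174.8571 = -0.359

-0.359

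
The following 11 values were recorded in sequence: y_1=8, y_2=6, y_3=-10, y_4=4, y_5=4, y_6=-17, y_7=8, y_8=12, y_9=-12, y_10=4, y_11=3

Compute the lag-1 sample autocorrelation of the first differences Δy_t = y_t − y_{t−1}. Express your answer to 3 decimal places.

First differences Δy: -2, -16, 14, 0, -21, 25, 4, -24, 16, -1
Mean of differences = -0.5000
Numerator Σ(Δy_t−Δȳ)(Δy_{t+1}−Δȳ) = -1114.2500
Denominator Σ(Δy_t−Δȳ)² = 2368.5000
r_1(Δy) = -1114.2500 / 2368.5000 = -0.470

-0.470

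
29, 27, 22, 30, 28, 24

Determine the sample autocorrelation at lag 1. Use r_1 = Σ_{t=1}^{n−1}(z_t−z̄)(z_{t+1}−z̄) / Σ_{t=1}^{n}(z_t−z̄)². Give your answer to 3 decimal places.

Mean z̄ = (29 + 27 + 22 + 30 + 28 + 24)/6 = 26.6667
Deviations from mean: 2.3333, 0.3333, -4.6667, 3.3333, 1.3333, -2.6667
Numerator Σ_{t=1}^{5}(z_t−z̄)(z_{t+1}−z̄) = -15.4444
Denominator Σ(z_t−z̄)² = 47.3333
r_1 = -15.4444 / 47.3333 = -0.326

-0.326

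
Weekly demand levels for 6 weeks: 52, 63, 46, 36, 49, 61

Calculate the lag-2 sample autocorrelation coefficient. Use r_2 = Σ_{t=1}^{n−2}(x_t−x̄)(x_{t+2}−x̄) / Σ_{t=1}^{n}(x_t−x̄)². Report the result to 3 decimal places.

-0.645

Mean x̄ = (52 + 63 + 46 + 36 + 49 + 61)/6 = 51.1667
Deviations from mean: 0.8333, 11.8333, -5.1667, -15.1667, -2.1667, 9.8333
Σ(x_t−x̄)(x_{t+2}−x̄) = (-4.3056) + (-179.4722) + (11.1944) + (-149.1389) = -321.7222
Denominator Σ(x_t−x̄)² = 498.8333
r_2 = -321.7222 / 498.8333 = -0.645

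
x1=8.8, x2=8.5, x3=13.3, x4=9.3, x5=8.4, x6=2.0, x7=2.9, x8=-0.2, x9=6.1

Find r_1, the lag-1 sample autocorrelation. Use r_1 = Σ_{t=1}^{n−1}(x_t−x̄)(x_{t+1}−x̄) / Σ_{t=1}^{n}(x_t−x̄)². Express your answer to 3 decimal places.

Mean x̄ = (8.8 + 8.5 + 13.3 + 9.3 + 8.4 + 2.0 + 2.9 − 0.2 + 6.1)/9 = 6.5667
Numerator Σ_{t=1}^{8}(x_t−x̄)(x_{t+1}−x̄) = 77.0922
Denominator Σ(x_t−x̄)² = 145.2000
r_1 = 77.0922 / 145.2000 = 0.531

0.531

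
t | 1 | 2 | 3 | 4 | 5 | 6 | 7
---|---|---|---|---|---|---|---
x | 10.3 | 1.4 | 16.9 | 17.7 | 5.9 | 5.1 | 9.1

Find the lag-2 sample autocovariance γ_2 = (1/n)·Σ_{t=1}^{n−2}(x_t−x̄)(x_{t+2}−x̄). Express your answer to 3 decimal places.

-17.373

Mean x̄ = (10.3 + 1.4 + 16.9 + 17.7 + 5.9 + 5.1 + 9.1)/7 = 9.4857
Σ_{t=1}^{5}(x_t−x̄)(x_{t+2}−x̄) = -121.6090
γ_2 = -121.6090 / 7 = -17.373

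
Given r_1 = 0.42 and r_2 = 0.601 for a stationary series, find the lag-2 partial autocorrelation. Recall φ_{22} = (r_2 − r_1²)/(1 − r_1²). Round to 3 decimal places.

0.516

φ_{22} = (r_2 − r_1²) / (1 − r_1²)
r_1² = (0.42)² = 0.1764
Numerator = 0.601 − 0.1764 = 0.4246; denominator = 1 − 0.1764 = 0.8236
φ_{22} = 0.4246 / 0.8236 = 0.516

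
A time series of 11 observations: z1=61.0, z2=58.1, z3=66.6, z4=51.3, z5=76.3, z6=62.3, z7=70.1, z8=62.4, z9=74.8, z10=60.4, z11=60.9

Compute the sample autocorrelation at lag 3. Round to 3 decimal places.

-0.315

Mean z̄ = (61.0 + 58.1 + 66.6 + 51.3 + 76.3 + 62.3 + 70.1 + 62.4 + 74.8 + 60.4 + 60.9)/11 = 64.0182
Numerator Σ_{t=1}^{8}(z_t−z̄)(z_{t+3}−z̄) = -171.4446
Denominator Σ(z_t−z̄)² = 545.0164
r_3 = -171.4446 / 545.0164 = -0.315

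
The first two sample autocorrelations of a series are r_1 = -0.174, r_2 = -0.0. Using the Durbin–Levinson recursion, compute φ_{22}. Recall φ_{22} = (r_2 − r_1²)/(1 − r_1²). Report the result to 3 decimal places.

φ_{22} = (r_2 − r_1²) / (1 − r_1²)
r_1² = (-0.174)² = 0.030276
Numerator = -0.0 − 0.0303 = -0.0303; denominator = 1 − 0.0303 = 0.9697
φ_{22} = -0.0303 / 0.9697 = -0.031

-0.031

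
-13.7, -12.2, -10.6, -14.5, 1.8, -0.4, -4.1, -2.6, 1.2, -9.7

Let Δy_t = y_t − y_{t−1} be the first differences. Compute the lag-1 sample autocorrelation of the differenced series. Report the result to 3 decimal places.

First differences Δy: 1.5, 1.6, -3.9, 16.3, -2.2, -3.7, 1.5, 3.8, -10.9
Mean of differences = 0.4444
Numerator Σ(Δy_t−Δȳ)(Δy_{t+1}−Δȳ) = -142.5531
Denominator Σ(Δy_t−Δȳ)² = 437.9622
r_1(Δy) = -142.5531 / 437.9622 = -0.325

-0.325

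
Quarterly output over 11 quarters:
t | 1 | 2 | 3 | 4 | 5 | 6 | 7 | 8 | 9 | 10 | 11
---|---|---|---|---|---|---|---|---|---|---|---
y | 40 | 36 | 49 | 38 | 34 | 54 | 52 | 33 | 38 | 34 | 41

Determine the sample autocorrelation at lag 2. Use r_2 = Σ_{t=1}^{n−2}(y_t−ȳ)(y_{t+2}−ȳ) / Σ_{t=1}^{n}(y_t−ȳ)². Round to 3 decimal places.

Mean ȳ = (40 + 36 + 49 + 38 + 34 + 54 + 52 + 33 + 38 + 34 + 41)/11 = 40.8182
Numerator Σ_{t=1}^{9}(y_t−ȳ)(y_{t+2}−ȳ) = -244.0661
Denominator Σ(y_t−ȳ)² = 559.6364
r_2 = -244.0661 / 559.6364 = -0.436

-0.436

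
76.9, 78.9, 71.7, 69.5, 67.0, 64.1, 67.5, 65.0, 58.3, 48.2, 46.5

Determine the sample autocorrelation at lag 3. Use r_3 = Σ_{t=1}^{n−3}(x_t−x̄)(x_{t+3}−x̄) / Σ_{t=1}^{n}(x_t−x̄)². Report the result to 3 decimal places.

0.048

Mean x̄ = (76.9 + 78.9 + 71.7 + 69.5 + 67.0 + 64.1 + 67.5 + 65.0 + 58.3 + 48.2 + 46.5)/11 = 64.8727
Numerator Σ_{t=1}^{8}(x_t−x̄)(x_{t+3}−x̄) = 51.5823
Denominator Σ(x_t−x̄)² = 1080.2218
r_3 = 51.5823 / 1080.2218 = 0.048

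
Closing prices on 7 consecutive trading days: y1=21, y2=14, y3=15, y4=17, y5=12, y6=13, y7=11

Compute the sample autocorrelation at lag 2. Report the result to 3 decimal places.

Mean ȳ = (21 + 14 + 15 + 17 + 12 + 13 + 11)/7 = 14.7143
Deviations from mean: 6.2857, -0.7143, 0.2857, 2.2857, -2.7143, -1.7143, -3.7143
Σ(y_t−ȳ)(y_{t+2}−ȳ) = (1.7959) + (-1.6327) + (-0.7755) + (-3.9184) + (10.0816) = 5.5510
Denominator Σ(y_t−ȳ)² = 69.4286
r_2 = 5.5510 / 69.4286 = 0.080

0.080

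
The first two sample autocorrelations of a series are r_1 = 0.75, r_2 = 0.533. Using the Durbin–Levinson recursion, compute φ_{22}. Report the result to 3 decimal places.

φ_{22} = (r_2 − r_1²) / (1 − r_1²)
r_1² = (0.75)² = 0.5625
Numerator = 0.533 − 0.5625 = -0.0295; denominator = 1 − 0.5625 = 0.4375
φ_{22} = -0.0295 / 0.4375 = -0.067

-0.067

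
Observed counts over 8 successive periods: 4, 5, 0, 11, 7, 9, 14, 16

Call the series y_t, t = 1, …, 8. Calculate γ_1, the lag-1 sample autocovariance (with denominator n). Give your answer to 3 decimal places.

7.805

Mean ȳ = (4 + 5 + 0 + 11 + 7 + 9 + 14 + 16)/8 = 8.2500
Deviations: -4.2500, -3.2500, -8.2500, 2.7500, -1.2500, 0.7500, 5.7500, 7.7500
Σ_{t=1}^{7}(y_t−ȳ)(y_{t+1}−ȳ) = 62.4375
γ_1 = 62.4375 / 8 = 7.805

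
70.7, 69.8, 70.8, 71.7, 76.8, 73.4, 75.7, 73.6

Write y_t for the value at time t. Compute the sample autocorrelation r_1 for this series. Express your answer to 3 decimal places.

0.376

Mean ȳ = (70.7 + 69.8 + 70.8 + 71.7 + 76.8 + 73.4 + 75.7 + 73.6)/8 = 72.8125
Deviations from mean: -2.1125, -3.0125, -2.0125, -1.1125, 3.9875, 0.5875, 2.8875, 0.7875
Σ(y_t−ȳ)(y_{t+1}−ȳ) = (6.3639) + (6.0627) + (2.2389) + (-4.4361) + (2.3427) + (1.6964) + (2.2739) = 16.5423
Denominator Σ(y_t−ȳ)² = 44.0288
r_1 = 16.5423 / 44.0288 = 0.376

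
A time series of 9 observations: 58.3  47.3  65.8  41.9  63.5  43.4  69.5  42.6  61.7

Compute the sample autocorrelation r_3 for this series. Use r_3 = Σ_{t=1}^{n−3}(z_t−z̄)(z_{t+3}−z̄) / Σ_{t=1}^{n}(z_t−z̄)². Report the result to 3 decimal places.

-0.625

Mean z̄ = (58.3 + 47.3 + 65.8 + 41.9 + 63.5 + 43.4 + 69.5 + 42.6 + 61.7)/9 = 54.8889
Σ(z_t−z̄)(z_{t+3}−z̄) = (-44.3065) + (-65.3488) + (-125.3565) + (-189.7821) + (-105.8210) + (-78.2521) = -608.8670
Denominator Σ(z_t−z̄)² = 974.0289
r_3 = -608.8670 / 974.0289 = -0.625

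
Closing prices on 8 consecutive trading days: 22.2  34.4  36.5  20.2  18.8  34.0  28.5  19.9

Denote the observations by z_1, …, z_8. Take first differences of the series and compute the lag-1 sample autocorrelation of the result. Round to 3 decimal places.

-0.060

First differences Δz: 12.2, 2.1, -16.3, -1.4, 15.2, -5.5, -8.6
Mean of differences = -0.3286
Numerator Σ(Δz_t−Δz̄)(Δz_{t+1}−Δz̄) = -45.4165
Denominator Σ(Δz_t−Δz̄)² = 755.3943
r_1(Δz) = -45.4165 / 755.3943 = -0.060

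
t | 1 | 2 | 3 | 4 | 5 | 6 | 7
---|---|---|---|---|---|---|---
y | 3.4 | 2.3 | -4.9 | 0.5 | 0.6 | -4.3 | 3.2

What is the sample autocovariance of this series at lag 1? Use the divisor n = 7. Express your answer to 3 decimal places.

-3.041

Mean ȳ = (3.4 + 2.3 − 4.9 + 0.5 + 0.6 − 4.3 + 3.2)/7 = 0.1143
Σ_{t=1}^{6}(y_t−ȳ)(y_{t+1}−ȳ) = -21.2902
γ_1 = -21.2902 / 7 = -3.041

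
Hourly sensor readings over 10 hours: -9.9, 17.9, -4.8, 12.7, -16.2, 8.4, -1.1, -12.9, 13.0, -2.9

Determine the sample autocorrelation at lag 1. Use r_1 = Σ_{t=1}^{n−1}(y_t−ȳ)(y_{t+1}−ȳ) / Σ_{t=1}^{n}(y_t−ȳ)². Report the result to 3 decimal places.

-0.683

Mean ȳ = (-9.9 + 17.9 − 4.8 + 12.7 − 16.2 + 8.4 − 1.1 − 12.9 + 13.0 − 2.9)/10 = 0.4200
Numerator Σ_{t=1}^{9}(y_t−ȳ)(y_{t+1}−ȳ) = -873.6764
Denominator Σ(y_t−ȳ)² = 1279.0160
r_1 = -873.6764 / 1279.0160 = -0.683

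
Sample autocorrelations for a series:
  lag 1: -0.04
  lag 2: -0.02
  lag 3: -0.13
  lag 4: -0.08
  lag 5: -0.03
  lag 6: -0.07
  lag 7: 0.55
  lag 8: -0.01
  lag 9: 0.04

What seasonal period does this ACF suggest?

7

The largest autocorrelation is r_7 = 0.55; the remaining lags stay at or below 0.04.
The dominant spike at lag 7 indicates a seasonal period of 7.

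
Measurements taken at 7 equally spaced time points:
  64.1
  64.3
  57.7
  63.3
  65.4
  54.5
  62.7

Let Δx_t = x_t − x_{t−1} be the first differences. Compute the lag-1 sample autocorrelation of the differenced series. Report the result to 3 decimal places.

First differences Δx: 0.2, -6.6, 5.6, 2.1, -10.9, 8.2
Mean of differences = -0.2333
Numerator Σ(Δx_t−Δx̄)(Δx_{t+1}−Δx̄) = -141.1311
Denominator Σ(Δx_t−Δx̄)² = 265.0933
r_1(Δx) = -141.1311 / 265.0933 = -0.532

-0.532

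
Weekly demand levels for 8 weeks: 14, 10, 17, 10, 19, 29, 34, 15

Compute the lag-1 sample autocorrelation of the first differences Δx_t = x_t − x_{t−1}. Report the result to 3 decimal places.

First differences Δx: -4, 7, -7, 9, 10, 5, -19
Mean of differences = 0.1429
Numerator Σ(Δx_t−Δx̄)(Δx_{t+1}−Δx̄) = -98.4490
Denominator Σ(Δx_t−Δx̄)² = 680.8571
r_1(Δx) = -98.4490 / 680.8571 = -0.145

-0.145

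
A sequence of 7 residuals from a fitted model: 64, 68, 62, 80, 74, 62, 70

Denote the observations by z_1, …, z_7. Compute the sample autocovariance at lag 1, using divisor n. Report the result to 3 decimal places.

Mean z̄ = (64 + 68 + 62 + 80 + 74 + 62 + 70)/7 = 68.5714
Σ_{t=1}^{6}(z_t−z̄)(z_{t+1}−z̄) = -51.7551
γ_1 = -51.7551 / 7 = -7.394

-7.394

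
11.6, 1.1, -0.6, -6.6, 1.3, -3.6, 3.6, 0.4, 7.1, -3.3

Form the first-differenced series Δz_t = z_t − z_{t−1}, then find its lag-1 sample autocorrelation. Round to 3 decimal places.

-0.470

First differences Δz: -10.5, -1.7, -6.0, 7.9, -4.9, 7.2, -3.2, 6.7, -10.4
Mean of differences = -1.6556
Numerator Σ(Δz_t−Δz̄)(Δz_{t+1}−Δz̄) = -200.3075
Denominator Σ(Δz_t−Δz̄)² = 426.0222
r_1(Δz) = -200.3075 / 426.0222 = -0.470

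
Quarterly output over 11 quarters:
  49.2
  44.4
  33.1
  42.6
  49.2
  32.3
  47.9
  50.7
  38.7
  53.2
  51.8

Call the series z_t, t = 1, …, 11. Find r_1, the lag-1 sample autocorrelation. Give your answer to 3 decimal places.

-0.157

Mean z̄ = (49.2 + 44.4 + 33.1 + 42.6 + 49.2 + 32.3 + 47.9 + 50.7 + 38.7 + 53.2 + 51.8)/11 = 44.8273
Numerator Σ_{t=1}^{10}(z_t−z̄)(z_{t+1}−z̄) = -84.6080
Denominator Σ(z_t−z̄)² = 538.0418
r_1 = -84.6080 / 538.0418 = -0.157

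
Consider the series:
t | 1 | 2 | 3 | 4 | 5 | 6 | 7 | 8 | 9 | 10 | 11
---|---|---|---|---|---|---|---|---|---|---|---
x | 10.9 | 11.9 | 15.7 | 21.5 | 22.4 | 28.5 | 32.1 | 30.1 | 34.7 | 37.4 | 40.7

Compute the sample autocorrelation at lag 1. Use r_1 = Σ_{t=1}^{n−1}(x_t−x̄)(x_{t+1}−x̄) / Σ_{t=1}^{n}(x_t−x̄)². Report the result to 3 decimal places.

0.720

Mean x̄ = (10.9 + 11.9 + 15.7 + 21.5 + 22.4 + 28.5 + 32.1 + 30.1 + 34.7 + 37.4 + 40.7)/11 = 25.9909
Numerator Σ_{t=1}^{10}(x_t−x̄)(x_{t+1}−x̄) = 754.3826
Denominator Σ(x_t−x̄)² = 1048.1291
r_1 = 754.3826 / 1048.1291 = 0.720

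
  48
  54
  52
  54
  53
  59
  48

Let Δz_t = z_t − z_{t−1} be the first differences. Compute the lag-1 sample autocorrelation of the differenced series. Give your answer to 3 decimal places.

-0.446

First differences Δz: 6, -2, 2, -1, 6, -11
Mean of differences = 0.0000
Numerator Σ(Δz_t−Δz̄)(Δz_{t+1}−Δz̄) = -90.0000
Denominator Σ(Δz_t−Δz̄)² = 202.0000
r_1(Δz) = -90.0000 / 202.0000 = -0.446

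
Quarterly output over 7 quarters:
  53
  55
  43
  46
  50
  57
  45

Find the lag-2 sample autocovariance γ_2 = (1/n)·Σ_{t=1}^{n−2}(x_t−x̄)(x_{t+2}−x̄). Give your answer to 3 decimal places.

Mean x̄ = (53 + 55 + 43 + 46 + 50 + 57 + 45)/7 = 49.8571
Σ_{t=1}^{5}(x_t−x̄)(x_{t+2}−x̄) = -70.6122
γ_2 = -70.6122 / 7 = -10.087

-10.087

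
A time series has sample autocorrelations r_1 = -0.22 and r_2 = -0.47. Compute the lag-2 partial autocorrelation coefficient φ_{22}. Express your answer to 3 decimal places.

-0.545

φ_{22} = (r_2 − r_1²) / (1 − r_1²)
r_1² = (-0.22)² = 0.0484
Numerator = -0.47 − 0.0484 = -0.5184; denominator = 1 − 0.0484 = 0.9516
φ_{22} = -0.5184 / 0.9516 = -0.545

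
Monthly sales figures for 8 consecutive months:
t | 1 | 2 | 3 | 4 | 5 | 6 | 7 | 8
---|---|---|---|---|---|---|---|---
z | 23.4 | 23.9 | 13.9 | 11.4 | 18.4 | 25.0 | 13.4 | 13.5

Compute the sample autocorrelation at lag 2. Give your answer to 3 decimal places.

Mean z̄ = (23.4 + 23.9 + 13.9 + 11.4 + 18.4 + 25.0 + 13.4 + 13.5)/8 = 17.8625
Deviations from mean: 5.5375, 6.0375, -3.9625, -6.4625, 0.5375, 7.1375, -4.4625, -4.3625
Σ(z_t−z̄)(z_{t+2}−z̄) = (-21.9423) + (-39.0173) + (-2.1298) + (-46.1261) + (-2.3986) + (-31.1373) = -142.7516
Denominator Σ(z_t−z̄)² = 214.7588
r_2 = -142.7516 / 214.7588 = -0.665

-0.665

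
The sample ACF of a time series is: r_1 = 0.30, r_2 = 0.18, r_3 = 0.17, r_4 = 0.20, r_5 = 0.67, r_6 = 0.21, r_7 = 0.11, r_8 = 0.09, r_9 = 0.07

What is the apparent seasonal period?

5

The largest autocorrelation is r_5 = 0.67; the remaining lags stay at or below 0.30. The elevated value at lag 1 (0.30), dropping to 0.18 at lag 2, reflects decaying short-term dependence rather than seasonality.
The dominant spike at lag 5 indicates a seasonal period of 5.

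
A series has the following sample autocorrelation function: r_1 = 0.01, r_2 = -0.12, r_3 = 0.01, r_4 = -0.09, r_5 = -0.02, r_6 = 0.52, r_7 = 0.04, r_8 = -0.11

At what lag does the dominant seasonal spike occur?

The largest autocorrelation is r_6 = 0.52; the remaining lags stay at or below 0.04.
The dominant spike at lag 6 indicates a seasonal period of 6.

6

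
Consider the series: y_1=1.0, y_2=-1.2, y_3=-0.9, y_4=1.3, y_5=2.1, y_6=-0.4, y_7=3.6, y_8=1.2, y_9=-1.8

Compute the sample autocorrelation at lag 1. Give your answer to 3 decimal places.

Mean ȳ = (1.0 − 1.2 − 0.9 + 1.3 + 2.1 − 0.4 + 3.6 + 1.2 − 1.8)/9 = 0.5444
Numerator Σ_{t=1}^{8}(y_t−ȳ)(y_{t+1}−ȳ) = -2.0798
Denominator Σ(y_t−ȳ)² = 24.4822
r_1 = -2.0798 / 24.4822 = -0.085

-0.085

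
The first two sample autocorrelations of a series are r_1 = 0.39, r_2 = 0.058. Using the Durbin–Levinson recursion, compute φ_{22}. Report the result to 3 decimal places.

φ_{22} = (r_2 − r_1²) / (1 − r_1²)
r_1² = (0.39)² = 0.1521
Numerator = 0.058 − 0.1521 = -0.0941; denominator = 1 − 0.1521 = 0.8479
φ_{22} = -0.0941 / 0.8479 = -0.111

-0.111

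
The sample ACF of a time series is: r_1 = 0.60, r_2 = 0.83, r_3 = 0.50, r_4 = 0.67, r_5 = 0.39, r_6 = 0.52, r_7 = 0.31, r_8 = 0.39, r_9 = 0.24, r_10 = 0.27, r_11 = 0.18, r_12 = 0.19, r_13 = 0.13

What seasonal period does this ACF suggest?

The largest autocorrelation is r_2 = 0.83, with a weaker echo at lag 4 (0.67); the remaining lags stay at or below 0.60.
The dominant spike at lag 2 indicates a seasonal period of 2.

2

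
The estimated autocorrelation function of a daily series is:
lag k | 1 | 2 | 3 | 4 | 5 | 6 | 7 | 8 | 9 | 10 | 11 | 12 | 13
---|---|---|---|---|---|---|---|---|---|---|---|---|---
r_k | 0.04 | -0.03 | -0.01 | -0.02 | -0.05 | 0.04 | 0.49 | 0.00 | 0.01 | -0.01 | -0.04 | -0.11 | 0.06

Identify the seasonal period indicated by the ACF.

7

The largest autocorrelation is r_7 = 0.49; the remaining lags stay at or below 0.06.
The dominant spike at lag 7 indicates a seasonal period of 7.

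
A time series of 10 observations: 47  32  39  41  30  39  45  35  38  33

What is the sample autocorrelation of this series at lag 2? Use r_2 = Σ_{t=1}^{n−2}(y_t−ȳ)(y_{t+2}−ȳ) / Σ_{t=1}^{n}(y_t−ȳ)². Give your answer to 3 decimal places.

-0.211

Mean ȳ = (47 + 32 + 39 + 41 + 30 + 39 + 45 + 35 + 38 + 33)/10 = 37.9000
Numerator Σ_{t=1}^{8}(y_t−ȳ)(y_{t+2}−ȳ) = -57.9200
Denominator Σ(y_t−ȳ)² = 274.9000
r_2 = -57.9200 / 274.9000 = -0.211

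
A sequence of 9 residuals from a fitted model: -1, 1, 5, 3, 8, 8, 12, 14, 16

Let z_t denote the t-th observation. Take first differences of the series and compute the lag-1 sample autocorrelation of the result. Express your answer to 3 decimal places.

-0.817

First differences Δz: 2, 4, -2, 5, 0, 4, 2, 2
Mean of differences = 2.1250
Numerator Σ(Δz_t−Δz̄)(Δz_{t+1}−Δz̄) = -30.1406
Denominator Σ(Δz_t−Δz̄)² = 36.8750
r_1(Δz) = -30.1406 / 36.8750 = -0.817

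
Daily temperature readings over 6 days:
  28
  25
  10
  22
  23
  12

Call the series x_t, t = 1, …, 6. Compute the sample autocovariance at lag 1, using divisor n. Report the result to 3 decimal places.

Mean x̄ = (28 + 25 + 10 + 22 + 23 + 12)/6 = 20.0000
Σ_{t=1}^{5}(x_t−x̄)(x_{t+1}−x̄) = -48.0000
γ_1 = -48.0000 / 6 = -8.000

-8.000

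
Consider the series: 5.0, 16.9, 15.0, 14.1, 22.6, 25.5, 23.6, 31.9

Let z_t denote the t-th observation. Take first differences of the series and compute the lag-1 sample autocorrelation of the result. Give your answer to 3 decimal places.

-0.335

First differences Δz: 11.9, -1.9, -0.9, 8.5, 2.9, -1.9, 8.3
Mean of differences = 3.8429
Numerator Σ(Δz_t−Δz̄)(Δz_{t+1}−Δz̄) = -65.6947
Denominator Σ(Δz_t−Δz̄)² = 195.8171
r_1(Δz) = -65.6947 / 195.8171 = -0.335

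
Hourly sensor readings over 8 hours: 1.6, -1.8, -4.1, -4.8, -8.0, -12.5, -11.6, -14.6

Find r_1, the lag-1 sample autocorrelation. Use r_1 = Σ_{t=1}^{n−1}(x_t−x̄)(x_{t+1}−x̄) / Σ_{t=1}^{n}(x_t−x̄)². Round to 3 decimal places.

Mean x̄ = (1.6 − 1.8 − 4.1 − 4.8 − 8.0 − 12.5 − 11.6 − 14.6)/8 = -6.9750
Σ(x_t−x̄)(x_{t+1}−x̄) = (44.3756) + (14.8781) + (6.2531) + (-2.2294) + (5.6631) + (25.5531) + (35.2656) = 129.7594
Denominator Σ(x_t−x̄)² = 224.4150
r_1 = 129.7594 / 224.4150 = 0.578

0.578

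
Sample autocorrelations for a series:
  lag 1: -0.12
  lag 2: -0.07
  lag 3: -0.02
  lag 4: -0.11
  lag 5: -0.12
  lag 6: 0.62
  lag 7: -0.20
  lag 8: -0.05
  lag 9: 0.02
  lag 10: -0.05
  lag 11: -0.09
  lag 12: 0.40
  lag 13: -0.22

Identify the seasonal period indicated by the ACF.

The largest autocorrelation is r_6 = 0.62, with a weaker echo at lag 12 (0.40); the remaining lags stay at or below 0.02.
The dominant spike at lag 6 indicates a seasonal period of 6.

6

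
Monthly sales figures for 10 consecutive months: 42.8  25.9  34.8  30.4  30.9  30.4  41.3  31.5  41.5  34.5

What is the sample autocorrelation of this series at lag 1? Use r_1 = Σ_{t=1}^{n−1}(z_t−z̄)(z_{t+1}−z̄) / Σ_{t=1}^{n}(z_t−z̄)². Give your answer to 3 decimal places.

-0.395

Mean z̄ = (42.8 + 25.9 + 34.8 + 30.4 + 30.9 + 30.4 + 41.3 + 31.5 + 41.5 + 34.5)/10 = 34.4000
Numerator Σ_{t=1}^{9}(z_t−z̄)(z_{t+1}−z̄) = -115.8900
Denominator Σ(z_t−z̄)² = 293.6600
r_1 = -115.8900 / 293.6600 = -0.395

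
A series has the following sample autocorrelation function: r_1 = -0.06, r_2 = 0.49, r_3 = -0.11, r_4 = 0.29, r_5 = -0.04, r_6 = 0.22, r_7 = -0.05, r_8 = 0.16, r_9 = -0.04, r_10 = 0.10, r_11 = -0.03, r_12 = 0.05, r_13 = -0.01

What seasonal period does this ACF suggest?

The largest autocorrelation is r_2 = 0.49, with weaker echoes at lags 4 (0.29), 6 (0.22) and 8 (0.16); the remaining lags stay at or below 0.10.
The dominant spike at lag 2 indicates a seasonal period of 2.

2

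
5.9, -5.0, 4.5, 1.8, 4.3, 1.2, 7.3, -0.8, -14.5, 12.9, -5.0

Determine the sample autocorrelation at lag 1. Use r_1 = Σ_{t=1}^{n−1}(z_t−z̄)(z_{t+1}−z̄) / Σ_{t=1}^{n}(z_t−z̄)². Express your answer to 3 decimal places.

-0.519

Mean z̄ = (5.9 − 5.0 + 4.5 + 1.8 + 4.3 + 1.2 + 7.3 − 0.8 − 14.5 + 12.9 − 5.0)/11 = 1.1455
Numerator Σ_{t=1}^{10}(z_t−z̄)(z_{t+1}−z̄) = -282.7439
Denominator Σ(z_t−z̄)² = 544.3873
r_1 = -282.7439 / 544.3873 = -0.519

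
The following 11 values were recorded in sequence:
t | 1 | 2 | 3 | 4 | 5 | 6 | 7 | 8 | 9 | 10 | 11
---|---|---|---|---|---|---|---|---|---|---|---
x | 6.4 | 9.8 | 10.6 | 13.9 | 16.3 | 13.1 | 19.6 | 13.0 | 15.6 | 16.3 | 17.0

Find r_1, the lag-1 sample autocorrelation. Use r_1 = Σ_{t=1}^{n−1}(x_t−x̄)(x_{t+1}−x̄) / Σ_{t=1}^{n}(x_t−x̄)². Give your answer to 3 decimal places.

Mean x̄ = (6.4 + 9.8 + 10.6 + 13.9 + 16.3 + 13.1 + 19.6 + 13.0 + 15.6 + 16.3 + 17.0)/11 = 13.7818
Numerator Σ_{t=1}^{10}(x_t−x̄)(x_{t+1}−x̄) = 43.0124
Denominator Σ(x_t−x̄)² = 141.7564
r_1 = 43.0124 / 141.7564 = 0.303

0.303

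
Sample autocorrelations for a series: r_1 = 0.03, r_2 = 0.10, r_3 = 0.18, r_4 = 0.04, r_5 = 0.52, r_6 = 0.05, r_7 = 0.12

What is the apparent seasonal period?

The largest autocorrelation is r_5 = 0.52; the remaining lags stay at or below 0.18.
The dominant spike at lag 5 indicates a seasonal period of 5.

5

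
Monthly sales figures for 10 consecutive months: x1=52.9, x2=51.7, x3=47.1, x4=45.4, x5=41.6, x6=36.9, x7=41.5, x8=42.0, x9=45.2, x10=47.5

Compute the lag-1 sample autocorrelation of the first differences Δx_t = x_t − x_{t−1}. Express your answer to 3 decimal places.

First differences Δx: -1.2, -4.6, -1.7, -3.8, -4.7, 4.6, 0.5, 3.2, 2.3
Mean of differences = -0.6000
Numerator Σ(Δx_t−Δx̄)(Δx_{t+1}−Δx̄) = 23.0400
Denominator Σ(Δx_t−Δx̄)² = 95.7200
r_1(Δx) = 23.0400 / 95.7200 = 0.241

0.241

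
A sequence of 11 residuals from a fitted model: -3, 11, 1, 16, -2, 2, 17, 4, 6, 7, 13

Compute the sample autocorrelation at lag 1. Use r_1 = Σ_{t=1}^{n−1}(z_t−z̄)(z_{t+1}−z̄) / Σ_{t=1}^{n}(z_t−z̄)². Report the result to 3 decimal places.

-0.480

Mean z̄ = (-3 + 11 + 1 + 16 − 2 + 2 + 17 + 4 + 6 + 7 + 13)/11 = 6.5455
Numerator Σ_{t=1}^{10}(z_t−z̄)(z_{t+1}−z̄) = -231.6612
Denominator Σ(z_t−z̄)² = 482.7273
r_1 = -231.6612 / 482.7273 = -0.480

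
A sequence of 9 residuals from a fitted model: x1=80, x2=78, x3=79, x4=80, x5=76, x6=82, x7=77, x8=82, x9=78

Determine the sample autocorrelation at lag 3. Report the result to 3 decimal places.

Mean x̄ = (80 + 78 + 79 + 80 + 76 + 82 + 77 + 82 + 78)/9 = 79.1111
Numerator Σ_{t=1}^{6}(x_t−x̄)(x_{t+3}−x̄) = -10.1481
Denominator Σ(x_t−x̄)² = 34.8889
r_3 = -10.1481 / 34.8889 = -0.291

-0.291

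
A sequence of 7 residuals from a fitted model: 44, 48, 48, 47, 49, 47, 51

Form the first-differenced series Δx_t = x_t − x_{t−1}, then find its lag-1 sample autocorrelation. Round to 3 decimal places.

-0.432

First differences Δx: 4, 0, -1, 2, -2, 4
Mean of differences = 1.1667
Numerator Σ(Δx_t−Δx̄)(Δx_{t+1}−Δx̄) = -14.1944
Denominator Σ(Δx_t−Δx̄)² = 32.8333
r_1(Δx) = -14.1944 / 32.8333 = -0.432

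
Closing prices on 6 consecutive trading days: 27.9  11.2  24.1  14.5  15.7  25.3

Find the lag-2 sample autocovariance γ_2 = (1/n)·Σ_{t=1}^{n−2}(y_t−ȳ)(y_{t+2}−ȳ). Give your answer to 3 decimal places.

Mean ȳ = (27.9 + 11.2 + 24.1 + 14.5 + 15.7 + 25.3)/6 = 19.7833
Deviations: 8.1167, -8.5833, 4.3167, -5.2833, -4.0833, 5.5167
Σ_{t=1}^{4}(y_t−ȳ)(y_{t+2}−ȳ) = 33.6128
γ_2 = 33.6128 / 6 = 5.602

5.602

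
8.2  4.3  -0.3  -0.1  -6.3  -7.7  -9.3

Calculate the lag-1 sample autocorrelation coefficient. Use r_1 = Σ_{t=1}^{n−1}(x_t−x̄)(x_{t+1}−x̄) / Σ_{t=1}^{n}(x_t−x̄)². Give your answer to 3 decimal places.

Mean x̄ = (8.2 + 4.3 − 0.3 − 0.1 − 6.3 − 7.7 − 9.3)/7 = -1.6000
Deviations from mean: 9.8000, 5.9000, 1.3000, 1.5000, -4.7000, -6.1000, -7.7000
Σ(x_t−x̄)(x_{t+1}−x̄) = (57.8200) + (7.6700) + (1.9500) + (-7.0500) + (28.6700) + (46.9700) = 136.0300
Denominator Σ(x_t−x̄)² = 253.3800
r_1 = 136.0300 / 253.3800 = 0.537

0.537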